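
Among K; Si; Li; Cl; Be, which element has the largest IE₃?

Be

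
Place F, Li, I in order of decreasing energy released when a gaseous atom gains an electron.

Li is in period 2, group 1; F is in period 2, group 17; I is in period 5, group 17.
Atoms with high Z_eff and room in the valence shell (especially the halogens) have the most exothermic electron affinities.
Here both period and group differ, so the two effects have to be weighed against each other.
I > Li: the two effects oppose for this pair; the across-period effect wins (295 vs 60 kJ/mol).
F > I: F sits above I in group 17, so the down-group effect alone puts F higher.
Approximate values (kJ/mol): Li 60, F 328, I 295.
So from highest to lowest: F > I > Li.

F > I > Li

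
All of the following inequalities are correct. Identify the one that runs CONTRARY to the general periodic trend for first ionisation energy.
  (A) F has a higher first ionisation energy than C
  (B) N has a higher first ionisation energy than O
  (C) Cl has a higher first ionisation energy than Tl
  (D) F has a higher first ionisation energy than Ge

(B)

The general trend: first ionisation energy increases across a period and decreases down a group.
(A) F (period 2, group 17) vs C (period 2, group 14): the stated order agrees with the simple trend.
(B) N (period 2, group 15) vs O (period 2, group 16): the stated order contradicts the simple trend.
(C) Cl (period 3, group 17) vs Tl (period 6, group 13): the stated order agrees with the simple trend.
(D) F (period 2, group 17) vs Ge (period 4, group 14): the stated order agrees with the simple trend.
The exception is (B): pairing an electron in O's 2p⁴ costs repulsion energy, so O ionizes more easily than half-filled N (2p³).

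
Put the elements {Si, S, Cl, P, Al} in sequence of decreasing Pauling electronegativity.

Al is in period 3, group 13; Si is in period 3, group 14; P is in period 3, group 15; S is in period 3, group 16; Cl is in period 3, group 17.
EN rises left→right (higher Z_eff, smaller atoms) and falls top→bottom (larger, more shielded atoms).
All lie in period 3, so electronegativity increases left to right.
So from highest to lowest: Cl > S > P > Si > Al.

Cl > S > P > Si > Al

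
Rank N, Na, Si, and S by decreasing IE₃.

Na, N, S, Si

IE_3 is the cost of taking one more electron from the +2 cation: N²⁺ still has 3 valence electrons; Na²⁺ is already 1 electron into the core; Si²⁺ still has 2 valence electrons; S²⁺ still has 4 valence electrons.
Breaking into a closed-shell core is much more expensive than removing a leftover valence electron — Na has the largest IE_3 here.
Valence configurations: N²⁺ [He]2s²2p¹, Si²⁺ [Ne]3s², S²⁺ [Ne]3s²3p².
Tabulated IE_3 (kJ/mol): N 4578, Na 6910, Si 3232, S 3357.
Putting it together, IE_3: Si < S < N < Na.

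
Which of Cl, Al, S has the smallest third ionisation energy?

The third ionization energy removes an electron from the +2 ion. For each element: Cl²⁺ still has 5 valence electrons; Al²⁺ still has 1 valence electron; S²⁺ still has 4 valence electrons.
All are still removing valence electrons, so compare the +2 ions as you would atoms: IE_3 generally rises across a period (higher Z_eff) and falls down a group (larger shell), subject to the usual subshell exceptions.
Valence configurations: Cl²⁺ [Ne]3s²3p³, Al²⁺ [Ne]3s¹, S²⁺ [Ne]3s²3p².
Approximate IE_3 values (kJ/mol): Cl 3822, Al 2745, S 3357.
Putting it together, IE_3: Al < S < Cl.

Al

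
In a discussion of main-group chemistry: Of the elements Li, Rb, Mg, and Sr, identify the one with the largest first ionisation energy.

Mg

IE₁ increases left→right with effective nuclear charge and decreases top→bottom as the valence shell moves farther out.
These span different periods and groups, so the two trends combine.
Li > Rb: they share group 1; the group trend gives Li the larger value.
Sr > Li: period and group pull opposite ways; the across-period shift dominates (550 vs 520 kJ/mol).
Mg > Sr: they share group 2; the group trend gives Mg the larger value.
For reference (kJ/mol): Li 520, Mg 738, Rb 403, Sr 550.
The largest first ionisation energy among these belongs to Mg.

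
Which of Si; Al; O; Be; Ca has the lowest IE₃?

IE_3 is the cost of taking one more electron from the +2 cation: Si²⁺ still has 2 valence electrons; Al²⁺ still has 1 valence electron; O²⁺ still has 4 valence electrons; Be²⁺ is the bare [He] core; Ca²⁺ is the bare [Ar] core.
Usually core removal costs more than valence removal, but here the competition is close: a tightly held n=2 valence electron can cost more to remove than an n=3 core electron, so the actual values have to decide it.
Valence configurations: Si²⁺ [Ne]3s², Al²⁺ [Ne]3s¹, O²⁺ [He]2s²2p².
Approximate IE_3 values (kJ/mol): Si 3232, Al 2745, O 5300, Be 14849, Ca 4912.
Overall IE_3 order: Al < Si < Ca < O < Be.

Al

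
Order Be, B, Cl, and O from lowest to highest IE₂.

Be, Cl, B, O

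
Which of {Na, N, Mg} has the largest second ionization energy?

Na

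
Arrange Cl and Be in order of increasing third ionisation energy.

After 2 electrons have been removed, what remains? Cl²⁺ still has 5 valence electrons; Be²⁺ is the bare [He] core.
Core electrons are held far more tightly than valence electrons, so Be tops the IE_3 order.
Tabulated IE_3 (kJ/mol): Cl 3822, Be 14849.
Hence IE_3: Cl < Be.

Cl < Be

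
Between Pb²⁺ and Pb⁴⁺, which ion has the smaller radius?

Pb⁴⁺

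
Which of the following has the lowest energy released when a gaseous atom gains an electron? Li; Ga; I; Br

Li is in period 2, group 1; Ga is in period 4, group 13; Br is in period 4, group 17; I is in period 5, group 17.
EA tends to increase across a period and decrease down a group, though the pattern is less regular than for IE or radius.
Here both period and group differ, so the two effects have to be weighed against each other.
Li > Ga: the two effects oppose for this pair; the down-group effect wins (60 vs 29 kJ/mol).
I > Li: the two effects oppose for this pair; the across-period effect wins (295 vs 60 kJ/mol).
Br > I: they share group 17; the group trend gives Br the larger value.
For reference (kJ/mol): Li 60, Ga 29, Br 325, I 295.
The lowest energy released when a gaseous atom gains an electron among these belongs to Ga.

Ga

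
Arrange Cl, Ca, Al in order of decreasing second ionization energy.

Cl > Al > Ca

The second ionization energy removes an electron from the +1 ion. For each element: Cl⁺ still has 6 valence electrons; Ca⁺ still has 1 valence electron; Al⁺ still has 2 valence electrons.
All are still removing valence electrons, so compare the +1 ions as you would atoms: IE_2 generally rises across a period (higher Z_eff) and falls down a group (larger shell), subject to the usual subshell exceptions.
Valence configurations: Cl⁺ [Ne]3s²3p⁴, Ca⁺ [Ar]4s¹, Al⁺ [Ne]3s².
The numbers (kJ/mol): Cl 2298, Ca 1145, Al 1817.
So the second ionization energies run Ca < Al < Cl.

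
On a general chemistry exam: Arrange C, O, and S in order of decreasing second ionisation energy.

The second ionization energy removes an electron from the +1 ion. For each element: C⁺ still has 3 valence electrons; O⁺ still has 5 valence electrons; S⁺ still has 5 valence electrons.
All are still removing valence electrons, so compare the +1 ions as you would atoms: IE_2 generally rises across a period (higher Z_eff) and falls down a group (larger shell), subject to the usual subshell exceptions.
Valence configurations: C⁺ [He]2s²2p¹, O⁺ [He]2s²2p³, S⁺ [Ne]3s²3p³.
The numbers (kJ/mol): C 2353, O 3388, S 2252.
So the second ionization energies run S < C < O.

O > C > S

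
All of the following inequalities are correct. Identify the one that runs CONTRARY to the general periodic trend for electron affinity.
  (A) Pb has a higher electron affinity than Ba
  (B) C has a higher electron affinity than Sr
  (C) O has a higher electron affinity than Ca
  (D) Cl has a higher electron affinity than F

(D)

The general trend: electron affinity increases across a period and decreases down a group.
(A) Pb (period 6, group 14) vs Ba (period 6, group 2): the stated order agrees with the simple trend.
(B) C (period 2, group 14) vs Sr (period 5, group 2): the stated order agrees with the simple trend.
(C) O (period 2, group 16) vs Ca (period 4, group 2): the stated order agrees with the simple trend.
(D) Cl (period 3, group 17) vs F (period 2, group 17): the stated order contradicts the simple trend.
The exception is (D): F's small 2p subshell makes the incoming electron feel strong e⁻–e⁻ repulsion, so Cl actually releases more energy on gaining an electron.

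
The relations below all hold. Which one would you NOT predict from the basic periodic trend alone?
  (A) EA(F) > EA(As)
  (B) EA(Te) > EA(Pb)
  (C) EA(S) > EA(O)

(C)

The general trend: electron affinity increases across a period and decreases down a group.
(A) F (period 2, group 17) vs As (period 4, group 15): the stated order agrees with the simple trend.
(B) Te (period 5, group 16) vs Pb (period 6, group 14): the stated order agrees with the simple trend.
(C) S (period 3, group 16) vs O (period 2, group 16): the stated order contradicts the simple trend.
The exception is (C): the compact 2p subshell of O repels the added electron more than S's larger 3p does.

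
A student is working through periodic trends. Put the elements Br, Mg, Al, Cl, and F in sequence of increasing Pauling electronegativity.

F is in period 2, group 17; Mg is in period 3, group 2; Al is in period 3, group 13; Cl is in period 3, group 17; Br is in period 4, group 17.
Electronegativity increases across a period and decreases down a group, tracking effective nuclear charge and atomic size.
These span different periods and groups, so the two trends combine.
Al > Mg: Al lies to the right of Mg in period 3, so the across-period effect alone puts Al higher.
Br > Al: the two effects oppose for this pair; the across-period effect wins (2.96 vs 1.61).
Cl > Br: they share group 17; the group trend gives Cl the larger value.
F > Cl: they share group 17; the group trend gives F the larger value.
Tabulated electronegativity (Pauling): F 3.98, Mg 1.31, Al 1.61, Cl 3.16, Br 2.96.
So from lowest to highest: Mg < Al < Br < Cl < F.

Mg, Al, Br, Cl, F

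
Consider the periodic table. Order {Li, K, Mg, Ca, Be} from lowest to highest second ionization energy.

After 1 electron has been removed, what remains? Li⁺ is the bare [He] core; K⁺ is the bare [Ar] core; Mg⁺ still has 1 valence electron; Ca⁺ still has 1 valence electron; Be⁺ still has 1 valence electron.
Core electrons are held far more tightly than valence electrons, so K and Li top the IE_2 order.
Valence configurations: Mg⁺ [Ne]3s¹, Ca⁺ [Ar]4s¹, Be⁺ [He]2s¹.
Tabulated IE_2 (kJ/mol): Li 7298, K 3052, Mg 1451, Ca 1145, Be 1757.
Putting it together, IE_2: Ca < Mg < Be < K < Li.

Ca < Mg < Be < K < Li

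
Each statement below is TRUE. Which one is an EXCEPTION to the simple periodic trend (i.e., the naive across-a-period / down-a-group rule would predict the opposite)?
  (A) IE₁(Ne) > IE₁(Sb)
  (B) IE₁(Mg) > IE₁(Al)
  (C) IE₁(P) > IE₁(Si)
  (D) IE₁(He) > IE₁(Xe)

(B)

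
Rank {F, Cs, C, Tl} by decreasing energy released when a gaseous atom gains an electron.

F > C > Cs > Tl

C is in period 2, group 14; F is in period 2, group 17; Cs is in period 6, group 1; Tl is in period 6, group 13.
Electron affinity generally becomes more exothermic across a period toward the halogens and less exothermic down a group.
These span different periods and groups, so the two trends combine.
Cs > Tl: this pair runs against the simple trend — see the exception note.
C > Cs: both effects reinforce here, so C is clearly the higher of the two.
F > C: both are in period 2; the period trend gives F the larger value.
Note the exception: Cs has a higher electron affinity than Tl, contrary to the simple trend — Tl's ns²np¹ configuration gives only a small electron affinity — the sparsely filled np subshell binds an added electron weakly.
Tabulated electron affinity (kJ/mol): C 122, F 328, Cs 46, Tl 19.
So from highest to lowest: F > C > Cs > Tl.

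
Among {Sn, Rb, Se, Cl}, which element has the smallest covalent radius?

Cl

Cl is in period 3, group 17; Se is in period 4, group 16; Rb is in period 5, group 1; Sn is in period 5, group 14.
Radius decreases left→right (rising Z_eff, same n) and increases top→bottom (higher n).
Here both period and group differ, so the two effects have to be weighed against each other.
Se > Cl: both effects reinforce here, so Se is clearly the larger of the two.
Sn > Se: relative to Se, both the across-period and down-group shifts push Sn's atomic radius up.
Rb > Sn: both are in period 5; the period trend gives Rb the larger value.
Tabulated atomic radius (pm): Cl 99, Se 116, Rb 210, Sn 140.
The smallest covalent radius among these belongs to Cl.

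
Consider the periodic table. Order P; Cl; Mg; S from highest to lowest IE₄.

After 3 electrons have been removed, what remains? P³⁺ still has 2 valence electrons; Cl³⁺ still has 4 valence electrons; Mg³⁺ is already 1 electron into the core; S³⁺ still has 3 valence electrons.
Pulling an electron out of a noble-gas core costs far more than removing a remaining valence electron, so Mg sits at the high end of IE_4.
Valence configurations: P³⁺ [Ne]3s², Cl³⁺ [Ne]3s²3p², S³⁺ [Ne]3s²3p¹.
S³⁺ loses a lone 3p electron whereas P³⁺ must break into a filled 3s² pair, so IE_4(P) > IE_4(S) even though S has the higher nuclear charge.
Tabulated IE_4 (kJ/mol): P 4964, Cl 5159, Mg 10543, S 4556.
So the fourth ionization energies run S < P < Cl < Mg.

Mg > Cl > P > S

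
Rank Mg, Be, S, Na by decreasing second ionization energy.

Consider each +1 ion: Mg⁺ still has 1 valence electron; Be⁺ still has 1 valence electron; S⁺ still has 5 valence electrons; Na⁺ is the bare [Ne] core.
Core electrons are held far more tightly than valence electrons, so Na tops the IE_2 order.
Valence configurations: Mg⁺ [Ne]3s¹, Be⁺ [He]2s¹, S⁺ [Ne]3s²3p³.
The numbers (kJ/mol): Mg 1451, Be 1757, S 2252, Na 4562.
Hence IE_2: Mg < Be < S < Na.

Na, S, Be, Mg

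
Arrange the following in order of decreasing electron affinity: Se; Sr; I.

Electron affinity generally becomes more exothermic across a period toward the halogens and less exothermic down a group.
These span different periods and groups, so the two trends combine.
Se > Sr: relative to Sr, both the across-period and down-group shifts push Se's electron affinity up.
I > Se: period and group pull opposite ways; the across-period shift dominates (295 vs 195 kJ/mol).
Approximate values (kJ/mol): Se 195, Sr 5, I 295.
So from highest to lowest: I > Se > Sr.

I > Se > Sr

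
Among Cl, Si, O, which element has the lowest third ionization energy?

IE_3 is the cost of taking one more electron from the +2 cation: Cl²⁺ still has 5 valence electrons; Si²⁺ still has 2 valence electrons; O²⁺ still has 4 valence electrons.
All are still removing valence electrons, so compare the +2 ions as you would atoms: IE_3 generally rises across a period (higher Z_eff) and falls down a group (larger shell), subject to the usual subshell exceptions.
Valence configurations: Cl²⁺ [Ne]3s²3p³, Si²⁺ [Ne]3s², O²⁺ [He]2s²2p².
Tabulated IE_3 (kJ/mol): Cl 3822, Si 3232, O 5300.
Putting it together, IE_3: Si < Cl < O.

Si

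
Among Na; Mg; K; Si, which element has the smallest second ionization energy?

Mg

The second ionization energy removes an electron from the +1 ion. For each element: Na⁺ is the bare [Ne] core; Mg⁺ still has 1 valence electron; K⁺ is the bare [Ar] core; Si⁺ still has 3 valence electrons.
Core electrons are held far more tightly than valence electrons, so K and Na top the IE_2 order.
Valence configurations: Mg⁺ [Ne]3s¹, Si⁺ [Ne]3s²3p¹.
The numbers (kJ/mol): Na 4562, Mg 1451, K 3052, Si 1577.
Hence IE_2: Mg < Si < K < Na.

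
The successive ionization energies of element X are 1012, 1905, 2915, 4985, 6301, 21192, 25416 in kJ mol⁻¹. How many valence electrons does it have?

Look for the largest jump between consecutive ionization energies: IE6/IE5 ≈ 3.4, far larger than any earlier ratio.
That jump marks the point where a core electron is being removed. So the atom has 5 valence electrons.

5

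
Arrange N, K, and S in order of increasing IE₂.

S, N, K

After 1 electron has been removed, what remains? N⁺ still has 4 valence electrons; K⁺ is the bare [Ar] core; S⁺ still has 5 valence electrons.
Core electrons are held far more tightly than valence electrons, so K tops the IE_2 order.
Valence configurations: N⁺ [He]2s²2p², S⁺ [Ne]3s²3p³.
Approximate IE_2 values (kJ/mol): N 2856, K 3052, S 2252.
Putting it together, IE_2: S < N < K.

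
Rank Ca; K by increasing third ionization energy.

K < Ca

After 2 electrons have been removed, what remains? Ca²⁺ is the bare [Ar] core; K²⁺ is already 1 electron into the core.
All of these are removing an electron from a noble-gas core or deeper; the smaller core (lower principal quantum number) is held far more tightly, and within a period the higher nuclear charge binds the same core more tightly.
The numbers (kJ/mol): Ca 4912, K 4420.
Hence IE_3: K < Ca.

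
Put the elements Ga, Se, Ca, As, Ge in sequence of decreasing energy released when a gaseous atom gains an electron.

Se > Ge > As > Ga > Ca

EA tends to increase across a period and decrease down a group, though the pattern is less regular than for IE or radius.
All lie in period 4; the across-period trend (electron affinity increases left to right) applies, with the exception below.
Note the exception: Ge has a higher electron affinity than As, contrary to the simple trend — adding an electron to As's half-filled 4p³ is unfavourable, so Ge (4p²) has the more exothermic EA.
Approximate values (kJ/mol): Ca 2, Ga 29, Ge 119, As 78, Se 195.
So from highest to lowest: Se > Ge > As > Ga > Ca.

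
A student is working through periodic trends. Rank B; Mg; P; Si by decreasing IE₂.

B > P > Si > Mg

The second ionization energy removes an electron from the +1 ion. For each element: B⁺ still has 2 valence electrons; Mg⁺ still has 1 valence electron; P⁺ still has 4 valence electrons; Si⁺ still has 3 valence electrons.
All are still removing valence electrons, so compare the +1 ions as you would atoms: IE_2 generally rises across a period (higher Z_eff) and falls down a group (larger shell), subject to the usual subshell exceptions.
Valence configurations: B⁺ [He]2s², Mg⁺ [Ne]3s¹, P⁺ [Ne]3s²3p², Si⁺ [Ne]3s²3p¹.
The numbers (kJ/mol): B 2427, Mg 1451, P 1907, Si 1577.
Overall IE_2 order: Mg < Si < P < B.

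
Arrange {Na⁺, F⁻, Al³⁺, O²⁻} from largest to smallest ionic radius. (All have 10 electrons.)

All of these have 10 electrons, so size is governed by nuclear charge alone: the more protons, the stronger the pull on the same electron cloud, and the smaller the ion.
Nuclear charges: Al³⁺ (Z=13), Na⁺ (Z=11), F⁻ (Z=9), O²⁻ (Z=8).
Largest to smallest: O²⁻ > F⁻ > Na⁺ > Al³⁺.

O²⁻, F⁻, Na⁺, Al³⁺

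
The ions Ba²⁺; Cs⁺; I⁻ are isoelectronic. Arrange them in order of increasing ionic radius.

Ba²⁺ < Cs⁺ < I⁻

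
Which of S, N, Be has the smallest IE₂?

Be

After 1 electron has been removed, what remains? S⁺ still has 5 valence electrons; N⁺ still has 4 valence electrons; Be⁺ still has 1 valence electron.
All are still removing valence electrons, so compare the +1 ions as you would atoms: IE_2 generally rises across a period (higher Z_eff) and falls down a group (larger shell), subject to the usual subshell exceptions.
Valence configurations: S⁺ [Ne]3s²3p³, N⁺ [He]2s²2p², Be⁺ [He]2s¹.
The numbers (kJ/mol): S 2252, N 2856, Be 1757.
Hence IE_2: Be < S < N.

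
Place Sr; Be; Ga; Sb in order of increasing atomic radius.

Be is in period 2, group 2; Ga is in period 4, group 13; Sr is in period 5, group 2; Sb is in period 5, group 15.
Atomic radius shrinks across a period as nuclear charge pulls the same shell inward, and grows down a group as new shells are added.
These span different periods and groups, so the two trends combine.
Ga > Be: period and group pull opposite ways; the down-group shift dominates (124 vs 102 pm).
Sb > Ga: the two effects oppose for this pair; the down-group effect wins (140 vs 124 pm).
Sr > Sb: Sr lies to the left of Sb in period 5, so the across-period effect alone puts Sr larger.
For reference (pm): Be 102, Ga 124, Sr 185, Sb 140.
So from smallest to largest: Be < Ga < Sb < Sr.

Be, Ga, Sb, Sr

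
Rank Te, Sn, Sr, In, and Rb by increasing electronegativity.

Rb < Sr < In < Sn < Te

Rb is in period 5, group 1; Sr is in period 5, group 2; In is in period 5, group 13; Sn is in period 5, group 14; Te is in period 5, group 16.
Electronegativity increases across a period and decreases down a group, tracking effective nuclear charge and atomic size.
All lie in period 5, so electronegativity increases left to right.
So from lowest to highest: Rb < Sr < In < Sn < Te.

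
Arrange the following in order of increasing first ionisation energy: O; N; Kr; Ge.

Ge < O < Kr < N

N is in period 2, group 15; O is in period 2, group 16; Ge is in period 4, group 14; Kr is in period 4, group 18.
Removing the outermost electron gets harder across a period and easier down a group.
Here both period and group differ, so the two effects have to be weighed against each other.
O > Ge: both effects reinforce here, so O is clearly the higher of the two.
Kr > O: the two effects oppose for this pair; the across-period effect wins (1351 vs 1314 kJ/mol).
N > Kr: period and group pull opposite ways; the down-group shift dominates (1402 vs 1351 kJ/mol).
Note the exception: N has a higher first ionization energy than O, contrary to the simple trend — pairing an electron in O's 2p⁴ costs repulsion energy, so O ionizes more easily than half-filled N (2p³).
For reference (kJ/mol): N 1402, O 1314, Ge 762, Kr 1351.
So from lowest to highest: Ge < O < Kr < N.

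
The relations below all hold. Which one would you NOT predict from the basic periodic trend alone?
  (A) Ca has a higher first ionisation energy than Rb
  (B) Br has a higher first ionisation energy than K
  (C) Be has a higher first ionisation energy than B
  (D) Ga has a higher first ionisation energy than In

The general trend: first ionisation energy increases across a period and decreases down a group.
(A) Ca (period 4, group 2) vs Rb (period 5, group 1): the stated order agrees with the simple trend.
(B) Br (period 4, group 17) vs K (period 4, group 1): the stated order agrees with the simple trend.
(C) Be (period 2, group 2) vs B (period 2, group 13): the stated order contradicts the simple trend.
(D) Ga (period 4, group 13) vs In (period 5, group 13): the stated order agrees with the simple trend.
The exception is (C): removing B's lone 2p electron is easier than breaking Be's filled 2s².

(C)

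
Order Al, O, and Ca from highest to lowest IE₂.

The second ionization energy removes an electron from the +1 ion. For each element: Al⁺ still has 2 valence electrons; O⁺ still has 5 valence electrons; Ca⁺ still has 1 valence electron.
All are still removing valence electrons, so compare the +1 ions as you would atoms: IE_2 generally rises across a period (higher Z_eff) and falls down a group (larger shell), subject to the usual subshell exceptions.
Valence configurations: Al⁺ [Ne]3s², O⁺ [He]2s²2p³, Ca⁺ [Ar]4s¹.
Tabulated IE_2 (kJ/mol): Al 1817, O 3388, Ca 1145.
Hence IE_2: Ca < Al < O.

O, Al, Ca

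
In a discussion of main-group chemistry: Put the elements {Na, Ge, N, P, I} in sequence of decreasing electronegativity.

EN rises left→right (higher Z_eff, smaller atoms) and falls top→bottom (larger, more shielded atoms).
Here both period and group differ, so the two effects have to be weighed against each other.
Ge > Na: the two effects oppose for this pair; the across-period effect wins (2.01 vs 0.93).
P > Ge: both effects reinforce here, so P is clearly the higher of the two.
I > P: period and group pull opposite ways; the across-period shift dominates (2.66 vs 2.19).
N > I: the two effects oppose for this pair; the down-group effect wins (3.04 vs 2.66).
For reference (Pauling): N 3.04, Na 0.93, P 2.19, Ge 2.01, I 2.66.
So from highest to lowest: N > I > P > Ge > Na.

N > I > P > Ge > Na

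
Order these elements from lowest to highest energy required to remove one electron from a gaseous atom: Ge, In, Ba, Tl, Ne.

Ne is in period 2, group 18; Ge is in period 4, group 14; In is in period 5, group 13; Ba is in period 6, group 2; Tl is in period 6, group 13.
Across a period the outer electron is held more tightly (higher IE₁); down a group it sits in a higher shell, more shielded, and comes off more easily.
These span different periods and groups, so the two trends combine.
In > Ba: both effects reinforce here, so In is clearly the higher of the two.
Tl > In: this pair runs against the simple trend — see the exception note.
Ge > Tl: both effects reinforce here, so Ge is clearly the higher of the two.
Ne > Ge: relative to Ge, both the across-period and down-group shifts push Ne's first ionization energy up.
Note the exception: Tl has a higher first ionization energy than In, contrary to the simple trend — relativistic 6s stabilisation and poor 4f/5d shielding distort the trend for the heavy p-block elements.
Tabulated first ionization energy (kJ/mol): Ne 2081, Ge 762, In 558, Ba 503, Tl 589.
So from lowest to highest: Ba < In < Tl < Ge < Ne.

Ba < In < Tl < Ge < Ne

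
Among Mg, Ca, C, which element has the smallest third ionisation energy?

C

Consider each +2 ion: Mg²⁺ is the bare [Ne] core; Ca²⁺ is the bare [Ar] core; C²⁺ still has 2 valence electrons.
Breaking into a closed-shell core is much more expensive than removing a leftover valence electron — Ca and Mg have the largest IE_3 here.
Approximate IE_3 values (kJ/mol): Mg 7733, Ca 4912, C 4620.
Overall IE_3 order: C < Ca < Mg.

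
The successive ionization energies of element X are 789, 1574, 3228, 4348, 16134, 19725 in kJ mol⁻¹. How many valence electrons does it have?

4

Look for the largest jump between consecutive ionization energies: IE5/IE4 ≈ 3.7, far larger than any earlier ratio.
That jump marks the point where a core electron is being removed. So the atom has 4 valence electrons.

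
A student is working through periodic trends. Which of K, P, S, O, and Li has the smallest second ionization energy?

IE_2 is the cost of taking one more electron from the +1 cation: K⁺ is the bare [Ar] core; P⁺ still has 4 valence electrons; S⁺ still has 5 valence electrons; O⁺ still has 5 valence electrons; Li⁺ is the bare [He] core.
Usually core removal costs more than valence removal, but here the competition is close: a tightly held n=2 valence electron can cost more to remove than an n=3 core electron, so the actual values have to decide it.
Valence configurations: P⁺ [Ne]3s²3p², S⁺ [Ne]3s²3p³, O⁺ [He]2s²2p³.
The numbers (kJ/mol): K 3052, P 1907, S 2252, O 3388, Li 7298.
Overall IE_2 order: P < S < K < O < Li.

P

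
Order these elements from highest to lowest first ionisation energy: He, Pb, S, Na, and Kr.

He > Kr > S > Pb > Na

He is in period 1, group 18; Na is in period 3, group 1; S is in period 3, group 16; Kr is in period 4, group 18; Pb is in period 6, group 14.
First ionization energy rises across a period (greater Z_eff holds electrons more tightly) and falls down a group (valence electrons are farther from the nucleus).
Here both period and group differ, so the two effects have to be weighed against each other.
Pb > Na: period and group pull opposite ways; the across-period shift dominates (716 vs 496 kJ/mol).
S > Pb: both effects reinforce here, so S is clearly the higher of the two.
Kr > S: period and group pull opposite ways; the across-period shift dominates (1351 vs 1000 kJ/mol).
He > Kr: He sits above Kr in group 18, so the down-group effect alone puts He higher.
Approximate values (kJ/mol): He 2372, Na 496, S 1000, Kr 1351, Pb 716.
So from highest to lowest: He > Kr > S > Pb > Na.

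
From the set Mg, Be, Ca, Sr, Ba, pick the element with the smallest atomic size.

Be is in period 2, group 2; Mg is in period 3, group 2; Ca is in period 4, group 2; Sr is in period 5, group 2; Ba is in period 6, group 2.
Atomic radius shrinks across a period as nuclear charge pulls the same shell inward, and grows down a group as new shells are added.
All are in group 2, so atomic radius increases down the group.
The smallest atomic size among these belongs to Be.

Be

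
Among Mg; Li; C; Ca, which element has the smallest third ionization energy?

C

The third ionization energy removes an electron from the +2 ion. For each element: Mg²⁺ is the bare [Ne] core; Li²⁺ is already 1 electron into the core; C²⁺ still has 2 valence electrons; Ca²⁺ is the bare [Ar] core.
Core electrons are held far more tightly than valence electrons, so Ca, Mg and Li top the IE_3 order.
Tabulated IE_3 (kJ/mol): Mg 7733, Li 11815, C 4620, Ca 4912.
Putting it together, IE_3: C < Ca < Mg < Li.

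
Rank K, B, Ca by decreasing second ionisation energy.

After 1 electron has been removed, what remains? K⁺ is the bare [Ar] core; B⁺ still has 2 valence electrons; Ca⁺ still has 1 valence electron.
Breaking into a closed-shell core is much more expensive than removing a leftover valence electron — K has the largest IE_2 here.
Valence configurations: B⁺ [He]2s², Ca⁺ [Ar]4s¹.
Approximate IE_2 values (kJ/mol): K 3052, B 2427, Ca 1145.
Hence IE_2: Ca < B < K.

K > B > Ca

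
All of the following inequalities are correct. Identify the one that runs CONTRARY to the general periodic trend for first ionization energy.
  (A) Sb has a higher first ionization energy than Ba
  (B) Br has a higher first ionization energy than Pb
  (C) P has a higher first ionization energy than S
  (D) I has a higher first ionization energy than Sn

The general trend: first ionization energy increases across a period and decreases down a group.
(A) Sb (period 5, group 15) vs Ba (period 6, group 2): the stated order agrees with the simple trend.
(B) Br (period 4, group 17) vs Pb (period 6, group 14): the stated order agrees with the simple trend.
(C) P (period 3, group 15) vs S (period 3, group 16): the stated order contradicts the simple trend.
(D) I (period 5, group 17) vs Sn (period 5, group 14): the stated order agrees with the simple trend.
The exception is (C): S (3p⁴) ionizes more easily than half-filled P (3p³) because the paired 3p electron in S is pushed out by e⁻–e⁻ repulsion.

(C)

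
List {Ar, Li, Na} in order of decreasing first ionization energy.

Ar > Li > Na

Li is in period 2, group 1; Na is in period 3, group 1; Ar is in period 3, group 18.
Across a period the outer electron is held more tightly (higher IE₁); down a group it sits in a higher shell, more shielded, and comes off more easily.
Neither a single period nor a single group — weigh both effects.
Li > Na: they share group 1; the group trend gives Li the larger value.
Ar > Li: period and group pull opposite ways; the across-period shift dominates (1521 vs 520 kJ/mol).
For reference (kJ/mol): Li 520, Na 496, Ar 1521.
So from highest to lowest: Ar > Li > Na.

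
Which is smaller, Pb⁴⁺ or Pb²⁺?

Both ions have Z = 82 protons, but Pb⁴⁺ has lost more electrons, so its remaining electrons feel a larger effective nuclear charge per electron and are pulled in more tightly.
Higher positive charge → smaller ion, so Pb²⁺ > Pb⁴⁺.

Pb⁴⁺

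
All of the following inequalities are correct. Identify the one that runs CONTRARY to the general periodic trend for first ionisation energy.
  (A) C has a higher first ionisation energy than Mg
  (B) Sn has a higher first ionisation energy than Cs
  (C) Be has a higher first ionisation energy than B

(C)

The general trend: first ionisation energy increases across a period and decreases down a group.
(A) C (period 2, group 14) vs Mg (period 3, group 2): the stated order agrees with the simple trend.
(B) Sn (period 5, group 14) vs Cs (period 6, group 1): the stated order agrees with the simple trend.
(C) Be (period 2, group 2) vs B (period 2, group 13): the stated order contradicts the simple trend.
The exception is (C): removing B's lone 2p electron is easier than breaking Be's filled 2s².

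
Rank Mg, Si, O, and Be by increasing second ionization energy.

Mg < Si < Be < O

After 1 electron has been removed, what remains? Mg⁺ still has 1 valence electron; Si⁺ still has 3 valence electrons; O⁺ still has 5 valence electrons; Be⁺ still has 1 valence electron.
All are still removing valence electrons, so compare the +1 ions as you would atoms: IE_2 generally rises across a period (higher Z_eff) and falls down a group (larger shell), subject to the usual subshell exceptions.
Valence configurations: Mg⁺ [Ne]3s¹, Si⁺ [Ne]3s²3p¹, O⁺ [He]2s²2p³, Be⁺ [He]2s¹.
Tabulated IE_2 (kJ/mol): Mg 1451, Si 1577, O 3388, Be 1757.
Hence IE_2: Mg < Si < Be < O.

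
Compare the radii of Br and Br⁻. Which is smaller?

Br

Forming Br⁻ adds 1 electron to Br. More electron–electron repulsion in the same shell, with unchanged nuclear charge, lets the cloud expand.
An anion is larger than its parent atom: Br⁻ > Br.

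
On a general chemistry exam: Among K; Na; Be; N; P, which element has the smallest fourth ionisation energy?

P

After 3 electrons have been removed, what remains? K³⁺ is already 2 electrons into the core; Na³⁺ is already 2 electrons into the core; Be³⁺ is already 1 electron into the core; N³⁺ still has 2 valence electrons; P³⁺ still has 2 valence electrons.
Usually core removal costs more than valence removal, but here the competition is close: a tightly held n=2 valence electron can cost more to remove than an n=3 core electron, so the actual values have to decide it.
Valence configurations: N³⁺ [He]2s², P³⁺ [Ne]3s².
The numbers (kJ/mol): K 5877, Na 9543, Be 21007, N 7475, P 4964.
So the fourth ionization energies run P < K < N < Na < Be.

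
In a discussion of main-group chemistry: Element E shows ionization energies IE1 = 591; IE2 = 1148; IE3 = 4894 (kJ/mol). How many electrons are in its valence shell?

2

Look for the largest jump between consecutive ionization energies: IE3/IE2 ≈ 4.3, far larger than any earlier ratio.
That jump marks the point where a core electron is being removed. So the atom has 2 valence electrons.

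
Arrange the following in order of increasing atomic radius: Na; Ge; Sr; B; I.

B < Ge < I < Na < Sr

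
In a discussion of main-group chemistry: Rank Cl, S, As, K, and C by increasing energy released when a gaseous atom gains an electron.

EA tends to increase across a period and decrease down a group, though the pattern is less regular than for IE or radius.
Here both period and group differ, so the two effects have to be weighed against each other.
As > K: As lies to the right of K in period 4, so the across-period effect alone puts As higher.
C > As: period and group pull opposite ways; the down-group shift dominates (122 vs 78 kJ/mol).
S > C: period and group pull opposite ways; the across-period shift dominates (200 vs 122 kJ/mol).
Cl > S: Cl lies to the right of S in period 3, so the across-period effect alone puts Cl higher.
For reference (kJ/mol): C 122, S 200, Cl 349, K 48, As 78.
So from lowest to highest: K < As < C < S < Cl.

K < As < C < S < Cl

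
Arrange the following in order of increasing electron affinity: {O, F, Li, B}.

B < Li < O < F

Li is in period 2, group 1; B is in period 2, group 13; O is in period 2, group 16; F is in period 2, group 17.
EA tends to increase across a period and decrease down a group, though the pattern is less regular than for IE or radius.
All lie in period 2; the across-period trend (electron affinity increases left to right) applies, with the exception below.
Note the exception: Li has a higher electron affinity than B, contrary to the simple trend — B's ns²np¹ configuration gives only a small electron affinity — the sparsely filled np subshell binds an added electron weakly.
Tabulated electron affinity (kJ/mol): Li 60, B 27, O 141, F 328.
So from lowest to highest: B < Li < O < F.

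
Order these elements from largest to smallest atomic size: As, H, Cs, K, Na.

H is in period 1, group 1; Na is in period 3, group 1; K is in period 4, group 1; As is in period 4, group 15; Cs is in period 6, group 1.
Moving right in a period, electrons are added to the same shell under a stronger nuclear pull, so atoms get smaller; moving down, a new shell is opened and atoms get larger.
These span different periods and groups, so the two trends combine.
As > H: period and group pull opposite ways; the down-group shift dominates (121 vs 32 pm).
Na > As: period and group pull opposite ways; the across-period shift dominates (155 vs 121 pm).
K > Na: K sits below Na in group 1, so the down-group effect alone puts K larger.
Cs > K: they share group 1; the group trend gives Cs the larger value.
Tabulated atomic radius (pm): H 32, Na 155, K 196, As 121, Cs 232.
So from largest to smallest: Cs > K > Na > As > H.

Cs > K > Na > As > H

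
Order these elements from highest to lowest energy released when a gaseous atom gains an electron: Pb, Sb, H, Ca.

Sb > H > Pb > Ca

H is in period 1, group 1; Ca is in period 4, group 2; Sb is in period 5, group 15; Pb is in period 6, group 14.
Electron affinity generally becomes more exothermic across a period toward the halogens and less exothermic down a group.
Neither a single period nor a single group — weigh both effects.
Pb > Ca: the two effects oppose for this pair; the across-period effect wins (35 vs 2 kJ/mol).
H > Pb: the two effects oppose for this pair; the down-group effect wins (73 vs 35 kJ/mol).
Sb > H: period and group pull opposite ways; the across-period shift dominates (103 vs 73 kJ/mol).
Approximate values (kJ/mol): H 73, Ca 2, Sb 103, Pb 35.
So from highest to lowest: Sb > H > Pb > Ca.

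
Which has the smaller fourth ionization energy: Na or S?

S

IE_4 is the cost of taking one more electron from the +3 cation: Na³⁺ is already 2 electrons into the core; S³⁺ still has 3 valence electrons.
Core electrons are held far more tightly than valence electrons, so Na tops the IE_4 order.
Tabulated IE_4 (kJ/mol): Na 9543, S 4556.
Overall IE_4 order: S < Na.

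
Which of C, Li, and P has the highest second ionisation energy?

Consider each +1 ion: C⁺ still has 3 valence electrons; Li⁺ is the bare [He] core; P⁺ still has 4 valence electrons.
Pulling an electron out of a noble-gas core costs far more than removing a remaining valence electron, so Li sits at the high end of IE_2.
Valence configurations: C⁺ [He]2s²2p¹, P⁺ [Ne]3s²3p².
Tabulated IE_2 (kJ/mol): C 2353, Li 7298, P 1907.
Hence IE_2: P < C < Li.

Li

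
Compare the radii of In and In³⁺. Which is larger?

In

Forming In³⁺ removes 3 electrons from In. Fewer electrons for the same nuclear charge means less shielding and a higher Z_eff on the remaining electrons, and for main-group metals the entire outer shell is lost.
A cation is smaller than its parent atom: In³⁺ < In.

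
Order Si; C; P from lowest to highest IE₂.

Si < P < C

The second ionization energy removes an electron from the +1 ion. For each element: Si⁺ still has 3 valence electrons; C⁺ still has 3 valence electrons; P⁺ still has 4 valence electrons.
All are still removing valence electrons, so compare the +1 ions as you would atoms: IE_2 generally rises across a period (higher Z_eff) and falls down a group (larger shell), subject to the usual subshell exceptions.
Valence configurations: Si⁺ [Ne]3s²3p¹, C⁺ [He]2s²2p¹, P⁺ [Ne]3s²3p².
The numbers (kJ/mol): Si 1577, C 2353, P 1907.
Overall IE_2 order: Si < P < C.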